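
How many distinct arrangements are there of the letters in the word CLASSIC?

1260

CLASSIC has 7 letters with C appearing twice and S appearing twice.
So there are 7! / (2!·2!) = 1260 distinguishable arrangements.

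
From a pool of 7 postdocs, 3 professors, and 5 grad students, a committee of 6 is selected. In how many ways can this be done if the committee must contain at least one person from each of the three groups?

3850

Total 6-person selections from all 15: C(15,6) = 5005.
Selections missing a whole group: no postdocs → C(8,6) = 28; no professors → C(12,6) = 924; no grad students → C(10,6) = 210.
Add back selections omitting two groups (i.e. drawn from a single group): C(7,6) + C(3,6) + C(5,6) = 7.
By inclusion–exclusion: 5005 − 1162 + 7 = 3850.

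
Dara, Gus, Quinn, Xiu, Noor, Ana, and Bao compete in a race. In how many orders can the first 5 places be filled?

2520

There are 7 choices for 1st place, 6 for 2nd, and so on down to 3 for position 5.
That gives 7 × 6 × 5 × 4 × 3 = 2520.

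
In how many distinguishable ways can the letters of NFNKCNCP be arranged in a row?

NFNKCNCP has 8 letters with C appearing twice and N appearing 3 times.
Dividing 8! = 40320 by 3!·2! = 12 for the repeated letters gives 3360.

3360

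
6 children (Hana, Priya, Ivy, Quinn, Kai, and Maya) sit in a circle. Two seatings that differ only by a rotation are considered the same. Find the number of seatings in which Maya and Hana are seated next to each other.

48

Treat {Maya, Hana} as one unit (2 internal orders) and seat the resulting 5 units around the table: (4)! circular arrangements.
So 2 × (4)! = 2 × 24 = 48.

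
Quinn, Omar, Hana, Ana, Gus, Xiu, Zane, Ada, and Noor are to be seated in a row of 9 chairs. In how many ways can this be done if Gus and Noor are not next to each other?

282240

Of the 9! = 362880 arrangements, those with Gus and Noor adjacent number 2 × 8! = 80640 (treat the pair as a block with 2 internal orders).
So 362880 − 80640 = 282240 arrangements keep them apart.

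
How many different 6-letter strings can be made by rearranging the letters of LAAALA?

15

The 6 letters of LAAALA have repeats: A appearing 4 times and L appearing twice.
So there are 6! / (4!·2!) = 15 distinguishable arrangements.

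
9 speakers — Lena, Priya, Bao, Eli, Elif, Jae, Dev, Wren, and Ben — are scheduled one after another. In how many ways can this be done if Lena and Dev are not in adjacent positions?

282240

Of the 9! = 362880 arrangements, those with Lena and Dev adjacent number 2 × 8! = 80640 (treat the pair as a block with 2 internal orders).
So 362880 − 80640 = 282240 arrangements keep them apart.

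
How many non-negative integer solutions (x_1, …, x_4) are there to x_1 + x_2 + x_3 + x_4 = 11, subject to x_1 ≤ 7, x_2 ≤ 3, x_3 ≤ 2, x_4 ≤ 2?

Without the upper bounds there are C(14,3) = 364 ways to split 11 among 4 variables.
Subtract solutions that violate a single cap (substitute x_i' = x_i − (cap_i+1)): x_1 ≥ 8 gives C(6,3) = 20; x_2 ≥ 4 gives C(10,3) = 120; x_3 ≥ 3 gives C(11,3) = 165; x_4 ≥ 3 gives C(11,3) = 165. Together 470.
Add back pairs where two caps are both exceeded: 0 + 1 + 1 + 35 + 35 + 56 = 128.
Subtract triples: 0 + 0 + 0 + 4 = 4.
By inclusion–exclusion the count is 364 − 470 + 128 − 4 = 18.

18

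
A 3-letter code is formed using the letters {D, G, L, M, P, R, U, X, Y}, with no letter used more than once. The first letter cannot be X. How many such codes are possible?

The first letter has 9−1 = 8 choices (anything except X).
The remaining 2 letters are filled from the other 8 symbols without repetition: 8 × 7 = 56.
Total: 8 × 56 = 448.

448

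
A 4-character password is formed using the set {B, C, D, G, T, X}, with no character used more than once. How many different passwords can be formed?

Choose and order 4 of the 6 symbols: the first character has 6 options, the next 5, then 4, 3.
That product is 6 × 5 × 4 × 3 = 360.

360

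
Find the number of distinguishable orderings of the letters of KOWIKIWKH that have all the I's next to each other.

3360

Treat the 2 copies of I as a single block. The multiset to arrange is then {II, H, K, K, K, O, W, W}, 8 items in all.
That gives (8)!/(3!·2!) = 3360 arrangements.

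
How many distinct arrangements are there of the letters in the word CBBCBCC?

35

CBBCBCC has 7 letters with B appearing 3 times and C appearing 4 times.
Dividing 7! = 5040 by 4!·3! = 144 for the repeated letters gives 35.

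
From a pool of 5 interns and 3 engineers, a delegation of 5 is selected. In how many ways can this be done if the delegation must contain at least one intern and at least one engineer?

55

With no constraint there are C(8,5) = 56 possible selections.
Subtract selections that omit an entire group: no interns → C(3,5) = 0; no engineers → C(5,5) = 1.
Both groups omitted at once is impossible, so 56 − 1 = 55.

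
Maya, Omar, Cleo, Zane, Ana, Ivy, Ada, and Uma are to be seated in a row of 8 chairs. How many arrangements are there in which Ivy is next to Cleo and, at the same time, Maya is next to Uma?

2880

Treat {Ivy,Cleo} as one block (2 orders) and {Maya,Uma} as another (2 orders).
That leaves 6 units to arrange: 2 × 2 × 6! = 4 × 720 = 2880.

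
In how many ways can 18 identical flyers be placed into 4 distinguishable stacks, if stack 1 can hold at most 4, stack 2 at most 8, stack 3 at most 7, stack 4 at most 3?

Ignoring the caps, the number of non-negative solutions to x_1+…+x_4 = 18 is C(21,3) = 1330.
Subtract solutions that violate a single cap (substitute x_i' = x_i − (cap_i+1)): x_1 ≥ 5 gives C(16,3) = 560; x_2 ≥ 9 gives C(12,3) = 220; x_3 ≥ 8 gives C(13,3) = 286; x_4 ≥ 4 gives C(17,3) = 680. Together 1746.
Add back pairs where two caps are both exceeded: 35 + 56 + 220 + 4 + 56 + 84 = 455.
Subtract triples: 0 + 1 + 4 + 0 = 5.
By inclusion–exclusion the count is 1330 − 1746 + 455 − 5 = 34.

34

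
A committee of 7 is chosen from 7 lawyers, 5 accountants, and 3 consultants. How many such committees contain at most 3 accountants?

5790

Split by how many accountants are chosen (0 through 3).
Sum: C(5,0)·C(10,7) + C(5,1)·C(10,6) + C(5,2)·C(10,5) + C(5,3)·C(10,4) = 120 + 1050 + 2520 + 2100 = 5790.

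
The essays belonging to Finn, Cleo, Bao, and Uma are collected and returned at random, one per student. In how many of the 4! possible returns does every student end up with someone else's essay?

Count assignments avoiding every fixed point. For any j of the 4 students fixed to their own essay, the other 4−j can be arranged in (4−j)! ways.
By inclusion–exclusion this is Σ_{j=0}^{4} (−1)^j C(4,j)·(4−j)!.
Computing: 24 − 24 + 12 − 4 + 1 = 9.

9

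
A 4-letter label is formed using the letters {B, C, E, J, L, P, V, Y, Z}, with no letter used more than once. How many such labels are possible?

3024

Choose and order 4 of the 9 symbols: the first letter has 9 options, the next 8, then 7, 6.
9 × 8 × 7 × 6 = 3024.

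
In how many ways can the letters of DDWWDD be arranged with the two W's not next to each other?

10

Total arrangements of DDWWDD: 6!/(4!·2!) = 15.
If the two W's are adjacent, glue them into one block, leaving 5 items to arrange: (5)!/(4!) = 5 ways.
Subtracting, 15 − 5 = 10 arrangements keep the W's apart.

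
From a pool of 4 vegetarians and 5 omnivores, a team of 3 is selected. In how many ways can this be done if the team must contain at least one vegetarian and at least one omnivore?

70

Unrestricted: C(9,3) = 84 ways to pick any 3 of the 9.
Subtract selections that omit an entire group: no vegetarians → C(5,3) = 10; no omnivores → C(4,3) = 4.
Both groups omitted at once is impossible, so 84 − 14 = 70.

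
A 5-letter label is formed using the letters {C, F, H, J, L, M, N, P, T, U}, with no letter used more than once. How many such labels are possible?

30240

This is a permutation of 5 out of 10: P(10,5) = 10!/5!.
10 × 9 × 8 × 7 × 6 = 30240.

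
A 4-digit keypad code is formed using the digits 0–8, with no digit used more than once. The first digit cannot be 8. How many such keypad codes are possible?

The first digit has 9−1 = 8 choices (anything except 8).
The remaining 3 digits are filled from the other 8 symbols without repetition: 8 × 7 × 6 = 336.
Total: 8 × 336 = 2688.

2688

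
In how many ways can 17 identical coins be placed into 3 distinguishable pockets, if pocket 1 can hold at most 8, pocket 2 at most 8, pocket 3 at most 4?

10

Without the upper bounds there are C(19,2) = 171 ways to split 17 among 3 pockets.
Subtract solutions that violate a single cap (substitute x_i' = x_i − (cap_i+1)): x_1 ≥ 9 gives C(10,2) = 45; x_2 ≥ 9 gives C(10,2) = 45; x_3 ≥ 5 gives C(14,2) = 91. Together 181.
Add back pairs where two caps are both exceeded: 0 + 10 + 10 = 20.
By inclusion–exclusion the count is 171 − 181 + 20 = 10.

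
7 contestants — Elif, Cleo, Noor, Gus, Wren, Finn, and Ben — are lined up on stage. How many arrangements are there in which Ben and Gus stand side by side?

Glue Ben and Gus into one block (2 internal orders), leaving 6 units to arrange in a row.
So the count is 2·(6)! = 1440.

1440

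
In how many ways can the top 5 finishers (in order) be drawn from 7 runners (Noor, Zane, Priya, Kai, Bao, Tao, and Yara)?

There are 7 choices for 1st place, 6 for 2nd, and so on down to 3 for position 5.
That gives 7 × 6 × 5 × 4 × 3 = 2520.

2520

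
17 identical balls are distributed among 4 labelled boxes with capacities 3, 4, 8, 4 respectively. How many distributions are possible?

By stars and bars, unrestricted non-negative solutions to x_1+…+x_4 = 17 number C(17+3,3) = 1140.
Subtract solutions that violate a single cap (substitute x_i' = x_i − (cap_i+1)): x_1 ≥ 4 gives C(16,3) = 560; x_2 ≥ 5 gives C(15,3) = 455; x_3 ≥ 9 gives C(11,3) = 165; x_4 ≥ 5 gives C(15,3) = 455. Together 1635.
Add back pairs where two caps are both exceeded: 165 + 35 + 165 + 20 + 120 + 20 = 525.
Subtract triples: 0 + 20 + 0 + 0 = 20.
By inclusion–exclusion the count is 1140 − 1635 + 525 − 20 = 10.

10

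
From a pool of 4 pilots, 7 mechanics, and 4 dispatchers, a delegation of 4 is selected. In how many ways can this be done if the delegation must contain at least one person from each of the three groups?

With no constraint there are C(15,4) = 1365 possible selections.
Selections missing a whole group: no pilots → C(11,4) = 330; no mechanics → C(8,4) = 70; no dispatchers → C(11,4) = 330.
Add back selections omitting two groups (i.e. drawn from a single group): C(4,4) + C(7,4) + C(4,4) = 37.
By inclusion–exclusion: 1365 − 730 + 37 = 672.

672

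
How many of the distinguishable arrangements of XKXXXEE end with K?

15

Fix K in the last position and arrange the remaining 6 letters.
Those 6 letters have E appearing twice and X appearing 4 times, giving (6)!/(4!·2!) = 15.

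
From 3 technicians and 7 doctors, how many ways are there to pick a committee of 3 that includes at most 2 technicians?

Split by how many technicians are chosen (0 through 2).
Sum: C(3,0)·C(7,3) + C(3,1)·C(7,2) + C(3,2)·C(7,1) = 35 + 63 + 21 = 119.

119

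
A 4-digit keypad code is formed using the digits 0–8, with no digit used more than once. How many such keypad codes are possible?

3024

This is a permutation of 4 out of 9: P(9,4) = 9!/5!.
That product is 9 × 8 × 7 × 6 = 3024.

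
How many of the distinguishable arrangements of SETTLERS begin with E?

With the first slot taken by E, it remains to arrange the other 7 letters (STTLERS).
Those 7 letters have S appearing twice and T appearing twice, giving (7)!/(2!·2!) = 1260.

1260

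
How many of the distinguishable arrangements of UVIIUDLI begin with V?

420

With the first slot taken by V, it remains to arrange the other 7 letters (UIIUDLI).
Those 7 letters have I appearing 3 times and U appearing twice, giving (7)!/(3!·2!) = 420.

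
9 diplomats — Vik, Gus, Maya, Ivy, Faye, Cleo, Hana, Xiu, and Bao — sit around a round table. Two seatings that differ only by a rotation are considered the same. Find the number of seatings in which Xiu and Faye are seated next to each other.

Glue Xiu and Faye into a block (2 internal orders). Seating 8 units around a circle gives (7)! arrangements.
So 2 × (7)! = 2 × 5040 = 10080.

10080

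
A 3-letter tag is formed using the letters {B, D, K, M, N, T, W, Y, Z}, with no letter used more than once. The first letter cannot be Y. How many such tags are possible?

The first letter has 9−1 = 8 choices (anything except Y).
The remaining 2 letters are filled from the other 8 symbols without repetition: 8 × 7 = 56.
Total: 8 × 56 = 448.

448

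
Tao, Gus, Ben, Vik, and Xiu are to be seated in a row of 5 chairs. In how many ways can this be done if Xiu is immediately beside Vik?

Glue Xiu and Vik into one block (2 internal orders), leaving 4 units to arrange in a row.
That gives 2 × 4! = 2 × 24 = 48.

48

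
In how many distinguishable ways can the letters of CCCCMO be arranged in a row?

30

The 6 letters of CCCCMO have repeats: C appearing 4 times.
Dividing 6! = 720 by 4! = 24 for the repeated letters gives 30.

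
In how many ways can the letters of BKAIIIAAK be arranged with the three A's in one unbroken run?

420

Treat the 3 copies of A as a single block. The multiset to arrange is then {AAA, B, I, I, I, K, K}, 7 items in all.
That gives (7)!/(3!·2!) = 420 arrangements.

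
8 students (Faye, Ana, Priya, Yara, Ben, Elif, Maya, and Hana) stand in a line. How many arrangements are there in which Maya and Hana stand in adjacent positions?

Treat {Maya, Hana} as a single unit. There are 7 units to order, and the pair itself can be ordered 2 ways.
So the count is 2·(7)! = 10080.

10080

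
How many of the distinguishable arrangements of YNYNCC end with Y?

With the last slot taken by Y, it remains to arrange the other 5 letters (NYNCC).
Those 5 letters have C appearing twice and N appearing twice, giving (5)!/(2!·2!) = 30.

30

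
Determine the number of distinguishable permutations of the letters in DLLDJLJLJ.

1260

Letter multiplicities in DLLDJLJLJ: D×2, J×3, L×4.
The number of distinct arrangements is 9!/(4!·3!·2!) = 362880/288 = 1260.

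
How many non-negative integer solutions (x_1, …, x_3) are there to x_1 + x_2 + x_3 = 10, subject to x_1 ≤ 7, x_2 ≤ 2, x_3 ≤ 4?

9

Without the upper bounds there are C(12,2) = 66 ways to split 10 among 3 variables.
Subtract solutions that violate a single cap (substitute x_i' = x_i − (cap_i+1)): x_1 ≥ 8 gives C(4,2) = 6; x_2 ≥ 3 gives C(9,2) = 36; x_3 ≥ 5 gives C(7,2) = 21. Together 63.
Add back pairs where two caps are both exceeded: 0 + 0 + 6 = 6.
By inclusion–exclusion the count is 66 − 63 + 6 = 9.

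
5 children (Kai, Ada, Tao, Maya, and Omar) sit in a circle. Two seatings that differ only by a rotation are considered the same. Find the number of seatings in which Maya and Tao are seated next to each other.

12

Glue Maya and Tao into a block (2 internal orders). Seating 4 units around a circle gives (3)! arrangements.
So 2 × (3)! = 2 × 6 = 12.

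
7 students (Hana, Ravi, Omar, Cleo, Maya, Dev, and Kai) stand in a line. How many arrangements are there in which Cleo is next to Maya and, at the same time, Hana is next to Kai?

480

Treat {Cleo,Maya} as one block (2 orders) and {Hana,Kai} as another (2 orders).
That leaves 5 units to arrange: 2 × 2 × 5! = 4 × 120 = 480.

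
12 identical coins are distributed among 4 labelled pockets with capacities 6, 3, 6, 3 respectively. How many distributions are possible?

64

Without the upper bounds there are C(15,3) = 455 ways to split 12 among 4 pockets.
Subtract solutions that violate a single cap (substitute x_i' = x_i − (cap_i+1)): x_1 ≥ 7 gives C(8,3) = 56; x_2 ≥ 4 gives C(11,3) = 165; x_3 ≥ 7 gives C(8,3) = 56; x_4 ≥ 4 gives C(11,3) = 165. Together 442.
Add back pairs where two caps are both exceeded: 4 + 0 + 4 + 4 + 35 + 4 = 51.
By inclusion–exclusion the count is 455 − 442 + 51 = 64.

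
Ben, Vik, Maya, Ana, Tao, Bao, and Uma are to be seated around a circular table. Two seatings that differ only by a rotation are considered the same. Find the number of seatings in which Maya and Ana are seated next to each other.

240

Treat {Maya, Ana} as one unit (2 internal orders) and seat the resulting 6 units around the table: (5)! circular arrangements.
So 2 × (5)! = 2 × 120 = 240.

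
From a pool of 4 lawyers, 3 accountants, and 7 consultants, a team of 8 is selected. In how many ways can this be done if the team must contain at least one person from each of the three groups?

2793

Unrestricted: C(14,8) = 3003 ways to pick any 8 of the 14.
Selections missing a whole group: no lawyers → C(10,8) = 45; no accountants → C(11,8) = 165; no consultants → C(7,8) = 0.
Add back selections omitting two groups (i.e. drawn from a single group): C(4,8) + C(3,8) + C(7,8) = 0.
By inclusion–exclusion: 3003 − 210 + 0 = 2793.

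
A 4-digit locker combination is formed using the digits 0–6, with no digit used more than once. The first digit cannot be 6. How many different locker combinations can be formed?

The first digit has 7−1 = 6 choices (anything except 6).
The remaining 3 digits are filled from the other 6 symbols without repetition: 6 × 5 × 4 = 120.
Total: 6 × 120 = 720.

720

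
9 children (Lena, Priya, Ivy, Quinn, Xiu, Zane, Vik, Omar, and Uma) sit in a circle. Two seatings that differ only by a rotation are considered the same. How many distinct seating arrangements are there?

Around a circle, 9 distinct people have 9!/9 = (8)! = 40320 rotationally distinct seatings.

40320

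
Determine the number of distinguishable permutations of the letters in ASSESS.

ASSESS has 6 letters with S appearing 4 times.
Dividing 6! = 720 by 4! = 24 for the repeated letters gives 30.

30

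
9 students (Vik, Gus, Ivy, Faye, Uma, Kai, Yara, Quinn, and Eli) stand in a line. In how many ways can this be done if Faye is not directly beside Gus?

282240

There are 9! = 362880 arrangements in all. If Faye and Gus are adjacent, merging them into one block gives 2·(8)! = 80640 arrangements.
So 362880 − 80640 = 282240 arrangements keep them apart.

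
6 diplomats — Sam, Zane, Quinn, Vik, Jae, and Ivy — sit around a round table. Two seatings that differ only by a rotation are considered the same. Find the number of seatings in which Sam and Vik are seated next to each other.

48

Glue Sam and Vik into a block (2 internal orders). Seating 5 units around a circle gives (4)! arrangements.
So 2 × (4)! = 2 × 24 = 48.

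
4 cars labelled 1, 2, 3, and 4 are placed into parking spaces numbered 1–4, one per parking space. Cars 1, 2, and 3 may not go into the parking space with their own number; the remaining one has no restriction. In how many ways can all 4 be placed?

11

Let Aᵢ (for i ∈ {1, 2, 3}) be the placements that put car i in its forbidden parking space. Any j of these fix j positions, leaving (4−j)! ways to fill the rest, and there are C(3,j) ways to pick which j.
By inclusion–exclusion, the number of valid placements is Σ_{j=0}^{3} (−1)^j C(3,j)·(4−j)!.
Computing: 24 − 18 + 6 − 1 = 11.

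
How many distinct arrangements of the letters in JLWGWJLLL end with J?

840

Fix J in the last position and arrange the remaining 8 letters.
Those 8 letters have L appearing 4 times and W appearing twice, giving (8)!/(4!·2!) = 840.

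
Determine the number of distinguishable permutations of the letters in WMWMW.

10

WMWMW has 5 letters with M appearing twice and W appearing 3 times.
So there are 5! / (3!·2!) = 10 distinguishable arrangements.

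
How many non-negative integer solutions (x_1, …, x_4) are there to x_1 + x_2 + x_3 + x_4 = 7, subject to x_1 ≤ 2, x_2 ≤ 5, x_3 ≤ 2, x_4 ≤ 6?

By stars and bars, unrestricted non-negative solutions to x_1+…+x_4 = 7 number C(7+3,3) = 120.
Subtract solutions that violate a single cap (substitute x_i' = x_i − (cap_i+1)): x_1 ≥ 3 gives C(7,3) = 35; x_2 ≥ 6 gives C(4,3) = 4; x_3 ≥ 3 gives C(7,3) = 35; x_4 ≥ 7 gives C(3,3) = 1. Together 75.
Add back pairs where two caps are both exceeded: 0 + 4 + 0 + 0 + 0 + 0 = 4.
By inclusion–exclusion the count is 120 − 75 + 4 = 49.

49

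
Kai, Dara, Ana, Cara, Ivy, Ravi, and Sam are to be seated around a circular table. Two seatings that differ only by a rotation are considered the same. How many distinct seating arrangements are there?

720

Fix one person's seat to break rotational symmetry; the remaining 6 people can be arranged in (6)! = 720 ways.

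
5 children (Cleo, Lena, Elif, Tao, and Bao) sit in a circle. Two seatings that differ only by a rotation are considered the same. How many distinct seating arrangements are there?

24

Around a circle, 5 distinct people have 5!/5 = (4)! = 24 rotationally distinct seatings.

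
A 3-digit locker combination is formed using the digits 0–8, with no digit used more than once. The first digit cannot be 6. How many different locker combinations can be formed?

448

The first digit has 9−1 = 8 choices (anything except 6).
The remaining 2 digits are filled from the other 8 symbols without repetition: 8 × 7 = 56.
Total: 8 × 56 = 448.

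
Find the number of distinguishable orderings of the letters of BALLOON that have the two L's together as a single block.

Treat the 2 copies of L as a single block. The multiset to arrange is then {LL, A, B, N, O, O}, 6 items in all.
That gives (6)!/(2!) = 360 arrangements.

360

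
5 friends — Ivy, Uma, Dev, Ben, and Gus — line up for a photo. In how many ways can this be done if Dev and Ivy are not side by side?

72

Of the 5! = 120 arrangements, those with Dev and Ivy adjacent number 2 × 4! = 48 (treat the pair as a block with 2 internal orders).
Complementary counting: 120 − 48 = 72.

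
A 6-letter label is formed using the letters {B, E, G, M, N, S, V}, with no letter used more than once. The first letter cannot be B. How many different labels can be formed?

4320

The first letter has 7−1 = 6 choices (anything except B).
The remaining 5 letters are filled from the other 6 symbols without repetition: 6 × 5 × 4 × 3 × 2 = 720.
Total: 6 × 720 = 4320.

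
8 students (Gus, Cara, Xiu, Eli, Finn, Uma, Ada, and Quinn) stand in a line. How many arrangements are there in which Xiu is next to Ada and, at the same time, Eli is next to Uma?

Treat {Xiu,Ada} as one block (2 orders) and {Eli,Uma} as another (2 orders).
That leaves 6 units to arrange: 2 × 2 × 6! = 4 × 720 = 2880.

2880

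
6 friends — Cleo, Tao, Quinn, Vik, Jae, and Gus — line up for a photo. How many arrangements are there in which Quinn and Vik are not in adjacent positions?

480

There are 6! = 720 arrangements in all. If Quinn and Vik are adjacent, merging them into one block gives 2·(5)! = 240 arrangements.
So 720 − 240 = 480 arrangements keep them apart.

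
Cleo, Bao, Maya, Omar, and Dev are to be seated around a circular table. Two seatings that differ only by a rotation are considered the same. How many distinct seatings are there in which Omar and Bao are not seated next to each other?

All circular seatings of 5 people number (4)! = 24.
Those with Omar next to Bao: fuse the pair into one unit and seat 4 units around a circle — 2·(3)! = 12.
Subtracting, 24 − 12 = 12.

12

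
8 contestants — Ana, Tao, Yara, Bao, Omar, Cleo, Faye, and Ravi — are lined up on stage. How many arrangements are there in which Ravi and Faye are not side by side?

30240

Of the 8! = 40320 arrangements, those with Ravi and Faye adjacent number 2 × 7! = 10080 (treat the pair as a block with 2 internal orders).
Complementary counting: 40320 − 10080 = 30240.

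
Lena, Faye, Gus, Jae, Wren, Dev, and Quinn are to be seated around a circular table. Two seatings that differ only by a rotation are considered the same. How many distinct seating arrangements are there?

Around a circle, 7 distinct people have 7!/7 = (6)! = 720 rotationally distinct seatings.

720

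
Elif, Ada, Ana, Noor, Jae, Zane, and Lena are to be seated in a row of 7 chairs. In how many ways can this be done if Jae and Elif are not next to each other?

Of the 7! = 5040 arrangements, those with Jae and Elif adjacent number 2 × 6! = 1440 (treat the pair as a block with 2 internal orders).
So 5040 − 1440 = 3600 arrangements keep them apart.

3600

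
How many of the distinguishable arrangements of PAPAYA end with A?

Fix A in the last position and arrange the remaining 5 letters.
Those 5 letters have A appearing twice and P appearing twice, giving (5)!/(2!·2!) = 30.

30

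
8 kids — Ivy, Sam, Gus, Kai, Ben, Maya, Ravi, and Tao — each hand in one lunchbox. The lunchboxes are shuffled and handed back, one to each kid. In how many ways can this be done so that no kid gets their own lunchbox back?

Count assignments avoiding every fixed point. For any j of the 8 kids fixed to their own lunchbox, the other 8−j can be arranged in (8−j)! ways.
By inclusion–exclusion this is Σ_{j=0}^{8} (−1)^j C(8,j)·(8−j)!.
Computing: 40320 − 40320 + 20160 − 6720 + 1680 − 336 + 56 − 8 + 1 = 14833.

14833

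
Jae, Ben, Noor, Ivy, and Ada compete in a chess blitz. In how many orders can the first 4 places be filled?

This is an ordered selection of 4 from 5: P(5,4).
That gives 5 × 4 × 3 × 2 = 120.

120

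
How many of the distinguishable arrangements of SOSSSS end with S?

5

Fix S in the last position and arrange the remaining 5 letters.
Those 5 letters have S appearing 4 times, giving (5)!/(4!) = 5.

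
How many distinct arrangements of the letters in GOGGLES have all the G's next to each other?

120

Treat the 3 copies of G as a single block. The multiset to arrange is then {GGG, E, L, O, S}, 5 items in all.
All 5 items are distinct, so there are (5)! = 120 arrangements.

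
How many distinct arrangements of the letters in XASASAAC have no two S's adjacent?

There are 8!/(4!·2!) = 840 arrangements of XASASAAC in total.
If the two S's are adjacent, glue them into one block, leaving 7 items to arrange: (7)!/(4!) = 210 ways.
Hence 840 − 210 = 630.

630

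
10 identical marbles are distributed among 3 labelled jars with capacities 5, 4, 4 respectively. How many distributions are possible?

Ignoring the caps, the number of non-negative solutions to x_1+…+x_3 = 10 is C(12,2) = 66.
Subtract solutions that violate a single cap (substitute x_i' = x_i − (cap_i+1)): x_1 ≥ 6 gives C(6,2) = 15; x_2 ≥ 5 gives C(7,2) = 21; x_3 ≥ 5 gives C(7,2) = 21. Together 57.
Add back pairs where two caps are both exceeded: 0 + 0 + 1 = 1.
By inclusion–exclusion the count is 66 − 57 + 1 = 10.

10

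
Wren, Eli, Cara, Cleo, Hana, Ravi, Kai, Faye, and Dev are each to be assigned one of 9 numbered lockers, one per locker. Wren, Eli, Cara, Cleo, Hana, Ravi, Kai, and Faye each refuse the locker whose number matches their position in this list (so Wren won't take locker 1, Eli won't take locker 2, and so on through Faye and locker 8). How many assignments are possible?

148329

Let Aᵢ (for 1 ≤ i ≤ 8) be the placements that put person i in their forbidden locker. Any j of these fix j positions, leaving (9−j)! ways to fill the rest, and there are C(8,j) ways to pick which j.
By inclusion–exclusion, the number of valid placements is Σ_{j=0}^{8} (−1)^j C(8,j)·(9−j)!.
Computing: 362880 − 322560 + 141120 − 40320 + 8400 − 1344 + 168 − 16 + 1 = 148329.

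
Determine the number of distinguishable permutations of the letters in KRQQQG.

120

Letter multiplicities in KRQQQG: G×1, K×1, Q×3, R×1.
Dividing 6! = 720 by 3! = 6 for the repeated letters gives 120.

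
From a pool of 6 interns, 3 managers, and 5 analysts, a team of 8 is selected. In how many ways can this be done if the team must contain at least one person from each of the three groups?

2828

Unrestricted: C(14,8) = 3003 ways to pick any 8 of the 14.
Subtract selections that omit an entire group: no interns → C(8,8) = 1; no managers → C(11,8) = 165; no analysts → C(9,8) = 9.
Add back selections omitting two groups (i.e. drawn from a single group): C(6,8) + C(3,8) + C(5,8) = 0.
By inclusion–exclusion: 3003 − 175 + 0 = 2828.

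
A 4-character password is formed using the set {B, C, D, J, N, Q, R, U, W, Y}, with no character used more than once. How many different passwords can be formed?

Choose and order 4 of the 10 symbols: the first character has 10 options, the next 9, then 8, 7.
10 × 9 × 8 × 7 = 5040.

5040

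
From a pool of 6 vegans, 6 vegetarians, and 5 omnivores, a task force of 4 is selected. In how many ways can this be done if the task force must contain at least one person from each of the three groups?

1260

Total 4-person selections from all 17: C(17,4) = 2380.
Subtract selections that omit an entire group: no vegans → C(11,4) = 330; no vegetarians → C(11,4) = 330; no omnivores → C(12,4) = 495.
Add back selections omitting two groups (i.e. drawn from a single group): C(6,4) + C(6,4) + C(5,4) = 35.
By inclusion–exclusion: 2380 − 1155 + 35 = 1260.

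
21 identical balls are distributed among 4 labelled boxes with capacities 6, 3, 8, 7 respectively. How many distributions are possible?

20

By stars and bars, unrestricted non-negative solutions to x_1+…+x_4 = 21 number C(21+3,3) = 2024.
Subtract solutions that violate a single cap (substitute x_i' = x_i − (cap_i+1)): x_1 ≥ 7 gives C(17,3) = 680; x_2 ≥ 4 gives C(20,3) = 1140; x_3 ≥ 9 gives C(15,3) = 455; x_4 ≥ 8 gives C(16,3) = 560. Together 2835.
Add back pairs where two caps are both exceeded: 286 + 56 + 84 + 165 + 220 + 35 = 846.
Subtract triples: 4 + 10 + 0 + 1 = 15.
By inclusion–exclusion the count is 2024 − 2835 + 846 − 15 = 20.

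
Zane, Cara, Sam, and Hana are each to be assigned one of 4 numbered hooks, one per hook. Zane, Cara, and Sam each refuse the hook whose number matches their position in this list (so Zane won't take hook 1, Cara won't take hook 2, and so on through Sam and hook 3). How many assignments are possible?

11

Let Aᵢ (for i ∈ {1, 2, 3}) be the placements that put person i in their forbidden hook. Any j of these fix j positions, leaving (4−j)! ways to fill the rest, and there are C(3,j) ways to pick which j.
By inclusion–exclusion, the number of valid placements is Σ_{j=0}^{3} (−1)^j C(3,j)·(4−j)!.
Computing: 24 − 18 + 6 − 1 = 11.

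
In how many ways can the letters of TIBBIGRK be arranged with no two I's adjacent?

7560

There are 8!/(2!·2!) = 10080 arrangements of TIBBIGRK in total.
Arrangements with the I's together: treat II as one letter, giving (7)!/(2!) = 2520.
Hence 10080 − 2520 = 7560.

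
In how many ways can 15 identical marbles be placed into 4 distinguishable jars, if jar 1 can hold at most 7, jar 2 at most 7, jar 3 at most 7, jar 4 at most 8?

372

By stars and bars, unrestricted non-negative solutions to x_1+…+x_4 = 15 number C(15+3,3) = 816.
Subtract solutions that violate a single cap (substitute x_i' = x_i − (cap_i+1)): x_1 ≥ 8 gives C(10,3) = 120; x_2 ≥ 8 gives C(10,3) = 120; x_3 ≥ 8 gives C(10,3) = 120; x_4 ≥ 9 gives C(9,3) = 84. Together 444.
No two caps can be exceeded simultaneously, so the pair terms are all 0.
By inclusion–exclusion the count is 816 − 444 + 0 = 372.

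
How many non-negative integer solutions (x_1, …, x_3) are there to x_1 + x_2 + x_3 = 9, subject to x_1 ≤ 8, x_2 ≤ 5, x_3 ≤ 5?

34

Without the upper bounds there are C(11,2) = 55 ways to split 9 among 3 variables.
Subtract solutions that violate a single cap (substitute x_i' = x_i − (cap_i+1)): x_1 ≥ 9 gives C(2,2) = 1; x_2 ≥ 6 gives C(5,2) = 10; x_3 ≥ 6 gives C(5,2) = 10. Together 21.
No two caps can be exceeded simultaneously, so the pair terms are all 0.
By inclusion–exclusion the count is 55 − 21 + 0 = 34.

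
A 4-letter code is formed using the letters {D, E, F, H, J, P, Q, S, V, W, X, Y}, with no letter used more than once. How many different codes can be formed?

11880

Choose and order 4 of the 12 symbols: the first letter has 12 options, the next 11, then 10, 9.
That product is 12 × 11 × 10 × 9 = 11880.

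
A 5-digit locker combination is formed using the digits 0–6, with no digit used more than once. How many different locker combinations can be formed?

Choose and order 5 of the 7 symbols: the first digit has 7 options, the next 6, and so on down to 3.
That product is 7 × 6 × 5 × 4 × 3 = 2520.

2520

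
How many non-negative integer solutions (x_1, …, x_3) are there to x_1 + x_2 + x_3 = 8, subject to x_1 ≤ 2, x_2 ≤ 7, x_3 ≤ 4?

Ignoring the caps, the number of non-negative solutions to x_1+…+x_3 = 8 is C(10,2) = 45.
Subtract solutions that violate a single cap (substitute x_i' = x_i − (cap_i+1)): x_1 ≥ 3 gives C(7,2) = 21; x_2 ≥ 8 gives C(2,2) = 1; x_3 ≥ 5 gives C(5,2) = 10. Together 32.
Add back pairs where two caps are both exceeded: 0 + 1 + 0 = 1.
By inclusion–exclusion the count is 45 − 32 + 1 = 14.

14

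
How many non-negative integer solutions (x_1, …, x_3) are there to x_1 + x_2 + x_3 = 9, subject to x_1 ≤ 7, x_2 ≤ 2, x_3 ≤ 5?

15

Ignoring the caps, the number of non-negative solutions to x_1+…+x_3 = 9 is C(11,2) = 55.
Subtract solutions that violate a single cap (substitute x_i' = x_i − (cap_i+1)): x_1 ≥ 8 gives C(3,2) = 3; x_2 ≥ 3 gives C(8,2) = 28; x_3 ≥ 6 gives C(5,2) = 10. Together 41.
Add back pairs where two caps are both exceeded: 0 + 0 + 1 = 1.
By inclusion–exclusion the count is 55 − 41 + 1 = 15.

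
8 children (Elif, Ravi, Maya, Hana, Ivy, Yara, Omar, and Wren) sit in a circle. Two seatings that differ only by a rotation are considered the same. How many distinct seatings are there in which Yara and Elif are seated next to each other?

Glue Yara and Elif into a block (2 internal orders). Seating 7 units around a circle gives (6)! arrangements.
So 2 × (6)! = 2 × 720 = 1440.

1440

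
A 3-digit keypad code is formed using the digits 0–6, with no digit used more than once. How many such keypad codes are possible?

210

With no repetition, fill the 3 digits in order: 7 choices, then 6, down to 5.
That product is 7 × 6 × 5 = 210.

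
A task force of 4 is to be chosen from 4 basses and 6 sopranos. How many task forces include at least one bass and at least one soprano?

194

Total 4-person selections from all 10: C(10,4) = 210.
Selections missing a whole group: no basses → C(6,4) = 15; no sopranos → C(4,4) = 1.
Both groups omitted at once is impossible, so 210 − 16 = 194.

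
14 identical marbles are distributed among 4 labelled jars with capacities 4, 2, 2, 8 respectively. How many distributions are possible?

Ignoring the caps, the number of non-negative solutions to x_1+…+x_4 = 14 is C(17,3) = 680.
Subtract solutions that violate a single cap (substitute x_i' = x_i − (cap_i+1)): x_1 ≥ 5 gives C(12,3) = 220; x_2 ≥ 3 gives C(14,3) = 364; x_3 ≥ 3 gives C(14,3) = 364; x_4 ≥ 9 gives C(8,3) = 56. Together 1004.
Add back pairs where two caps are both exceeded: 84 + 84 + 1 + 165 + 10 + 10 = 354.
Subtract triples: 20 + 0 + 0 + 0 = 20.
By inclusion–exclusion the count is 680 − 1004 + 354 − 20 = 10.

10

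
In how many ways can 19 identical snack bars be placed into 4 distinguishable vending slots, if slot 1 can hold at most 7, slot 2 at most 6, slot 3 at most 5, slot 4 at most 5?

35

By stars and bars, unrestricted non-negative solutions to x_1+…+x_4 = 19 number C(19+3,3) = 1540.
Subtract solutions that violate a single cap (substitute x_i' = x_i − (cap_i+1)): x_1 ≥ 8 gives C(14,3) = 364; x_2 ≥ 7 gives C(15,3) = 455; x_3 ≥ 6 gives C(16,3) = 560; x_4 ≥ 6 gives C(16,3) = 560. Together 1939.
Add back pairs where two caps are both exceeded: 35 + 56 + 56 + 84 + 84 + 120 = 435.
Subtract triples: 0 + 0 + 0 + 1 = 1.
By inclusion–exclusion the count is 1540 − 1939 + 435 − 1 = 35.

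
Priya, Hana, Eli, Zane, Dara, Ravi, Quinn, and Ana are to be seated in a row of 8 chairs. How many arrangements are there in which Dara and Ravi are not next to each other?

30240

Of the 8! = 40320 arrangements, those with Dara and Ravi adjacent number 2 × 7! = 10080 (treat the pair as a block with 2 internal orders).
Complementary counting: 40320 − 10080 = 30240.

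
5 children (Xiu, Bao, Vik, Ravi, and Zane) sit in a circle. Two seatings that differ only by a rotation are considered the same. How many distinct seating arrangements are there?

Around a circle, 5 distinct people have 5!/5 = (4)! = 24 rotationally distinct seatings.

24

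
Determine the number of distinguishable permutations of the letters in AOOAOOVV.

420

Letter multiplicities in AOOAOOVV: A×2, O×4, V×2.
So there are 8! / (4!·2!·2!) = 420 distinguishable arrangements.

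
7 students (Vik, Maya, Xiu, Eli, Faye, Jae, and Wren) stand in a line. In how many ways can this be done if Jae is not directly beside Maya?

Of the 7! = 5040 arrangements, those with Jae and Maya adjacent number 2 × 6! = 1440 (treat the pair as a block with 2 internal orders).
Complementary counting: 5040 − 1440 = 3600.

3600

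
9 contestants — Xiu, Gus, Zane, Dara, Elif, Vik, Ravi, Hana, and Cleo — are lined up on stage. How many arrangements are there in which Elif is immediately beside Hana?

80640

Glue Elif and Hana into one block (2 internal orders), leaving 8 units to arrange in a row.
That gives 2 × 8! = 2 × 40320 = 80640.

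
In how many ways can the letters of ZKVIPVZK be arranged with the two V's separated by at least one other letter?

3780

Total arrangements of ZKVIPVZK: 8!/(2!·2!·2!) = 5040.
If the two V's are adjacent, glue them into one block, leaving 7 items to arrange: (7)!/(2!·2!) = 1260 ways.
Subtracting, 5040 − 1260 = 3780 arrangements keep the V's apart.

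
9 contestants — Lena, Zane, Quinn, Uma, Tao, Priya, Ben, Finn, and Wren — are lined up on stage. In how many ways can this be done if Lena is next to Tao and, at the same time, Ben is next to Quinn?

20160

Treat {Lena,Tao} as one block (2 orders) and {Ben,Quinn} as another (2 orders).
That leaves 7 units to arrange: 2 × 2 × 7! = 4 × 5040 = 20160.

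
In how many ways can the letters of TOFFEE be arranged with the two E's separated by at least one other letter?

There are 6!/(2!·2!) = 180 arrangements of TOFFEE in total.
If the two E's are adjacent, glue them into one block, leaving 5 items to arrange: (5)!/(2!) = 60 ways.
Hence 180 − 60 = 120.

120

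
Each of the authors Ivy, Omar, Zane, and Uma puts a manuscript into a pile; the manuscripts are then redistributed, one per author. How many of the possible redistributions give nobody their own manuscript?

Count assignments avoiding every fixed point. For any j of the 4 authors fixed to their own manuscript, the other 4−j can be arranged in (4−j)! ways.
By inclusion–exclusion this is Σ_{j=0}^{4} (−1)^j C(4,j)·(4−j)!.
Computing: 24 − 24 + 12 − 4 + 1 = 9.

9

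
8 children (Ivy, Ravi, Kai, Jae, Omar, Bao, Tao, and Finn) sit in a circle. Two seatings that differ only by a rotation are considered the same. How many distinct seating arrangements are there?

5040

Fix one person's seat to break rotational symmetry; the remaining 7 people can be arranged in (7)! = 5040 ways.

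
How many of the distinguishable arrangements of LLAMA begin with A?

Fix A in the first position and arrange the remaining 4 letters.
Those 4 letters have L appearing twice, giving (4)!/(2!) = 12.

12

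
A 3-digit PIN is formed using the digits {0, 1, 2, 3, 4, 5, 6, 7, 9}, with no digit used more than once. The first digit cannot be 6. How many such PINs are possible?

448

The first digit has 9−1 = 8 choices (anything except 6).
The remaining 2 digits are filled from the other 8 symbols without repetition: 8 × 7 = 56.
Total: 8 × 56 = 448.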